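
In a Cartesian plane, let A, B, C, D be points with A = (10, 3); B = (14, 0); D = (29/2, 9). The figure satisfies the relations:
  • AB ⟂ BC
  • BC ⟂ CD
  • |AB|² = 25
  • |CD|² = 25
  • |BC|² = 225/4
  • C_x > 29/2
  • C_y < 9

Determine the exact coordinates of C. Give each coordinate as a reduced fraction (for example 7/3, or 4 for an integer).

C = (37/2, 6)

1. C_x = 37/2  [[AB ⟂ BC ⇒ 4x-3y-56=0] ∩ [|C−(29/2, 9)|²=25]]
2. C_y = 6  [[AB ⟂ BC ⇒ 4x-3y-56=0] ∩ [|C−(29/2, 9)|²=25]]
   so C = (37/2, 6)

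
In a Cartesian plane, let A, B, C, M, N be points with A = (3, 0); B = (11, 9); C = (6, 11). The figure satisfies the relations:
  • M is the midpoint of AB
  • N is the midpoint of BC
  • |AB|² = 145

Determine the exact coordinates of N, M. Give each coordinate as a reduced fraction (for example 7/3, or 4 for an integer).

N = (17/2, 10)
M = (7, 9/2)

1. M_x = 7  [2·M = A+B = (3, 0)+(11, 9)]
2. M_y = 9/2  [2·M = A+B = (3, 0)+(11, 9)]
   so M = (7, 9/2)
3. N_x = 17/2  [2·N = B+C = (11, 9)+(6, 11)]
4. N_y = 10  [2·N = B+C = (11, 9)+(6, 11)]
   so N = (17/2, 10)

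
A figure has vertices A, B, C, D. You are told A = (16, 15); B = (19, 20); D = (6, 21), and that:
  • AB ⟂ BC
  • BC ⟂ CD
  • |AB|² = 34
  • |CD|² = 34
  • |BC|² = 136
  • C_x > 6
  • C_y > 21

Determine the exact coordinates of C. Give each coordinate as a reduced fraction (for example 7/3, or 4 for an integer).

C = (9, 26)

1. C_x = 9  [[AB ⟂ BC ⇒ 3x+5y-157=0] ∩ [|C−(6, 21)|²=34]]
2. C_y = 26  [[AB ⟂ BC ⇒ 3x+5y-157=0] ∩ [|C−(6, 21)|²=34]]
   so C = (9, 26)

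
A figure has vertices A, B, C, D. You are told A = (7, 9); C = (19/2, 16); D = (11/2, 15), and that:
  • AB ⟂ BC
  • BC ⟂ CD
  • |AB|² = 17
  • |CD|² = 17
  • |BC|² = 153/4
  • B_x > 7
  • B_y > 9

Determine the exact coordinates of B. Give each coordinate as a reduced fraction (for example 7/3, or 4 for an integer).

B = (11, 10)

1. B_x = 11  [[BC ⟂ CD ⇒ 4x+1y-54=0] ∩ [|B−(7, 9)|²=17]]
2. B_y = 10  [[BC ⟂ CD ⇒ 4x+1y-54=0] ∩ [|B−(7, 9)|²=17]]
   so B = (11, 10)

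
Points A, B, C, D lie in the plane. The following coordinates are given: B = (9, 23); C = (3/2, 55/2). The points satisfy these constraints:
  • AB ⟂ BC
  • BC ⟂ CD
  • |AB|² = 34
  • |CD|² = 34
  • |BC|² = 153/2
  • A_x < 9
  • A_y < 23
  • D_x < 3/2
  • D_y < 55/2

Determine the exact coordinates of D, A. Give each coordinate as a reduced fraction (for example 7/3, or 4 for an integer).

D = (-3/2, 45/2)
A = (6, 18)

1. D_x = -3/2  [[BC ⟂ CD ⇒ -15/2x+9/2y-225/2=0] ∩ [|D−(3/2, 55/2)|²=34]]
2. D_y = 45/2  [[BC ⟂ CD ⇒ -15/2x+9/2y-225/2=0] ∩ [|D−(3/2, 55/2)|²=34]]
   so D = (-3/2, 45/2)
3. A_x = 6  [[AB ⟂ BC ⇒ 15/2x-9/2y+36=0] ∩ [|A−(9, 23)|²=34]]
4. A_y = 18  [[AB ⟂ BC ⇒ 15/2x-9/2y+36=0] ∩ [|A−(9, 23)|²=34]]
   so A = (6, 18)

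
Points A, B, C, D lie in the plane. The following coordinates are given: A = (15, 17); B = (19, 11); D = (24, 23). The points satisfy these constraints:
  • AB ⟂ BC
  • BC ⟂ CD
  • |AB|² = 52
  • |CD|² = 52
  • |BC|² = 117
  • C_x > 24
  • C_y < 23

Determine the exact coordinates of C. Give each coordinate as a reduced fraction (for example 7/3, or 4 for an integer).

C = (28, 17)

1. C_x = 28  [[AB ⟂ BC ⇒ 4x-6y-10=0] ∩ [|C−(24, 23)|²=52]]
2. C_y = 17  [[AB ⟂ BC ⇒ 4x-6y-10=0] ∩ [|C−(24, 23)|²=52]]
   so C = (28, 17)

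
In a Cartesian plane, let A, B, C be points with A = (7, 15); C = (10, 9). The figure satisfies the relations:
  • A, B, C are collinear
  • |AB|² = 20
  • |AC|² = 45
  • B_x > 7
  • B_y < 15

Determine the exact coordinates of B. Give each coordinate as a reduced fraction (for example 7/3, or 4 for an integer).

B = (9, 11)

1. B_x = 9  [[A, B, C are collinear ⇒ -6x-3y+87=0] ∩ [|B−(7, 15)|²=20]]
2. B_y = 11  [[A, B, C are collinear ⇒ -6x-3y+87=0] ∩ [|B−(7, 15)|²=20]]
   so B = (9, 11)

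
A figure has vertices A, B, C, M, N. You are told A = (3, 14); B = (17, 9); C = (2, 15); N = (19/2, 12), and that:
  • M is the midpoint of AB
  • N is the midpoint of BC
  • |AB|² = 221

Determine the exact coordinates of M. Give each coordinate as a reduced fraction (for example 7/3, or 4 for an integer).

M = (10, 23/2)

1. M_x = 10  [2·M = A+B = (3, 14)+(17, 9)]
2. M_y = 23/2  [2·M = A+B = (3, 14)+(17, 9)]
   so M = (10, 23/2)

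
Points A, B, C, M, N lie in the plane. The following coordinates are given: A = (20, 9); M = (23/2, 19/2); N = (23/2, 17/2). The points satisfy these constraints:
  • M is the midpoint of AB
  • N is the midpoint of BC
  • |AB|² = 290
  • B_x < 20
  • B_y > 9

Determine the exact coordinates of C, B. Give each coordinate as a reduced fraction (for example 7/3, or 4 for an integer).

C = (20, 7)
B = (3, 10)

1. B_x = 3  [B = 2·M−A = 2·(23/2, 19/2)−(20, 9)]
2. B_y = 10  [B = 2·M−A = 2·(23/2, 19/2)−(20, 9)]
   so B = (3, 10)
3. C_x = 20  [C = 2·N−B = 2·(23/2, 17/2)−(3, 10)]
4. C_y = 7  [C = 2·N−B = 2·(23/2, 17/2)−(3, 10)]
   so C = (20, 7)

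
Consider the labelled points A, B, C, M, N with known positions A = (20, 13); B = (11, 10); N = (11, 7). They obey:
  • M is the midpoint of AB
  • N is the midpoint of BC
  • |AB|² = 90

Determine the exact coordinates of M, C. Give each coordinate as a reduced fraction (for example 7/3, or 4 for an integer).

1. M_x = 31/2  [2·M = A+B = (20, 13)+(11, 10)]
2. M_y = 23/2  [2·M = A+B = (20, 13)+(11, 10)]
   so M = (31/2, 23/2)
3. C_x = 11  [C = 2·N−B = 2·(11, 7)−(11, 10)]
4. C_y = 4  [C = 2·N−B = 2·(11, 7)−(11, 10)]
   so C = (11, 4)

M = (31/2, 23/2)
C = (11, 4)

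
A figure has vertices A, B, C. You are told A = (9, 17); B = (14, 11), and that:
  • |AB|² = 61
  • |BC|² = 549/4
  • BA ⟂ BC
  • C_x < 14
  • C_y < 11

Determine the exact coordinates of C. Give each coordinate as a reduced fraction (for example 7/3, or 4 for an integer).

1. C_x = 5  [[BA ⟂ BC ⇒ -5x+6y+4=0] ∩ [|C−(14, 11)|²=549/4]]
2. C_y = 7/2  [[BA ⟂ BC ⇒ -5x+6y+4=0] ∩ [|C−(14, 11)|²=549/4]]
   so C = (5, 7/2)

C = (5, 7/2)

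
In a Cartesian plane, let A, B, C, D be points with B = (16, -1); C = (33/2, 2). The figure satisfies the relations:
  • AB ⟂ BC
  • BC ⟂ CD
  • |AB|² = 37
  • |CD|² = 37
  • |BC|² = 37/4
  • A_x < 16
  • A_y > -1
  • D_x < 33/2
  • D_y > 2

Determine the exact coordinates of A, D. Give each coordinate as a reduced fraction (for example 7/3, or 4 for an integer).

1. A_x = 10  [[AB ⟂ BC ⇒ -1/2x-3y+5=0] ∩ [|A−(16, -1)|²=37]]
2. A_y = 0  [[AB ⟂ BC ⇒ -1/2x-3y+5=0] ∩ [|A−(16, -1)|²=37]]
   so A = (10, 0)
3. D_x = 21/2  [[BC ⟂ CD ⇒ 1/2x+3y-57/4=0] ∩ [|D−(33/2, 2)|²=37]]
4. D_y = 3  [[BC ⟂ CD ⇒ 1/2x+3y-57/4=0] ∩ [|D−(33/2, 2)|²=37]]
   so D = (21/2, 3)

A = (10, 0)
D = (21/2, 3)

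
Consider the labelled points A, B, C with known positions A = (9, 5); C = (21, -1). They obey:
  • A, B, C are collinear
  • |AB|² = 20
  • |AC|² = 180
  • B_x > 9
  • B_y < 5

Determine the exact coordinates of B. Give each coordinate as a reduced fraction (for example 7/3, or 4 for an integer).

1. B_x = 13  [[A, B, C are collinear ⇒ -6x-12y+114=0] ∩ [|B−(9, 5)|²=20]]
2. B_y = 3  [[A, B, C are collinear ⇒ -6x-12y+114=0] ∩ [|B−(9, 5)|²=20]]
   so B = (13, 3)

B = (13, 3)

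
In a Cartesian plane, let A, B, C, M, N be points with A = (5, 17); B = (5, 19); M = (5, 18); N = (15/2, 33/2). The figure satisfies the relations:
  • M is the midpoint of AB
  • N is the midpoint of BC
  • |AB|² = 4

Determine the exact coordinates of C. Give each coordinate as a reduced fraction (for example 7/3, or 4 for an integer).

1. C_x = 10  [C = 2·N−B = 2·(15/2, 33/2)−(5, 19)]
2. C_y = 14  [C = 2·N−B = 2·(15/2, 33/2)−(5, 19)]
   so C = (10, 14)

C = (10, 14)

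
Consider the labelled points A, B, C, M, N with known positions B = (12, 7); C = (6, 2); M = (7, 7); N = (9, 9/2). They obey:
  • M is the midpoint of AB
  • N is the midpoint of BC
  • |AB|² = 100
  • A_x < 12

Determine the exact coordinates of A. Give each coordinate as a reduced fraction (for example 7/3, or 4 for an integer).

1. A_x = 2  [A = 2·M−B = 2·(7, 7)−(12, 7)]
2. A_y = 7  [A = 2·M−B = 2·(7, 7)−(12, 7)]
   so A = (2, 7)

A = (2, 7)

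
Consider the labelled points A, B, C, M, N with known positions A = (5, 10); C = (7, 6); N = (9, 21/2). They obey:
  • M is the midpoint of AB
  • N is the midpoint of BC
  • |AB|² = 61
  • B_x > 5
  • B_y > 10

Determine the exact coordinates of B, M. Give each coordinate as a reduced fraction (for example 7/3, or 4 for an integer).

1. B_x = 11  [B = 2·N−C = 2·(9, 21/2)−(7, 6)]
2. B_y = 15  [B = 2·N−C = 2·(9, 21/2)−(7, 6)]
   so B = (11, 15)
3. M_x = 8  [2·M = A+B = (5, 10)+(11, 15)]
4. M_y = 25/2  [2·M = A+B = (5, 10)+(11, 15)]
   so M = (8, 25/2)

B = (11, 15)
M = (8, 25/2)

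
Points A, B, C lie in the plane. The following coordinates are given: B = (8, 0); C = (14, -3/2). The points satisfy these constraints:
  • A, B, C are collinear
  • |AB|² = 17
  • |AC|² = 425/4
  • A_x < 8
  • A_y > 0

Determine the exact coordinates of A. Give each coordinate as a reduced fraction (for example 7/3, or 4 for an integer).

A = (4, 1)

1. A_x = 4  [[A, B, C are collinear ⇒ 3/2x+6y-12=0] ∩ [|A−(8, 0)|²=17]]
2. A_y = 1  [[A, B, C are collinear ⇒ 3/2x+6y-12=0] ∩ [|A−(8, 0)|²=17]]
   so A = (4, 1)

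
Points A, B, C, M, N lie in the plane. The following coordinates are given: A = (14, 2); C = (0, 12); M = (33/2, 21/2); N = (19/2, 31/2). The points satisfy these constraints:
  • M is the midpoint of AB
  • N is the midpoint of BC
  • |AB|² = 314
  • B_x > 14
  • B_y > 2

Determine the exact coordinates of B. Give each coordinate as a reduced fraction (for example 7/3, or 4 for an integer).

1. B_x = 19  [B = 2·M−A = 2·(33/2, 21/2)−(14, 2)]
2. B_y = 19  [B = 2·M−A = 2·(33/2, 21/2)−(14, 2)]
   so B = (19, 19)

B = (19, 19)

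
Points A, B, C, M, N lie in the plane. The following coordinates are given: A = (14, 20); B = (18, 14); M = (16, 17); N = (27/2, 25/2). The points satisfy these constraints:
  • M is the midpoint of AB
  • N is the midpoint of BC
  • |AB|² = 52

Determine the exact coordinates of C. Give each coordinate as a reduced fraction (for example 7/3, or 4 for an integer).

C = (9, 11)

1. C_x = 9  [C = 2·N−B = 2·(27/2, 25/2)−(18, 14)]
2. C_y = 11  [C = 2·N−B = 2·(27/2, 25/2)−(18, 14)]
   so C = (9, 11)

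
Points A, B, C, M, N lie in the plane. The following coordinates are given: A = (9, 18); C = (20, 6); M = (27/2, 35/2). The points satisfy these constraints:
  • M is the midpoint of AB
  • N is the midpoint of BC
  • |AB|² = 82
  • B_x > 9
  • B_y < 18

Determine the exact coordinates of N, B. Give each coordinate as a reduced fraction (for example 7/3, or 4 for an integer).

1. B_x = 18  [B = 2·M−A = 2·(27/2, 35/2)−(9, 18)]
2. B_y = 17  [B = 2·M−A = 2·(27/2, 35/2)−(9, 18)]
   so B = (18, 17)
3. N_x = 19  [2·N = B+C = (18, 17)+(20, 6)]
4. N_y = 23/2  [2·N = B+C = (18, 17)+(20, 6)]
   so N = (19, 23/2)

N = (19, 23/2)
B = (18, 17)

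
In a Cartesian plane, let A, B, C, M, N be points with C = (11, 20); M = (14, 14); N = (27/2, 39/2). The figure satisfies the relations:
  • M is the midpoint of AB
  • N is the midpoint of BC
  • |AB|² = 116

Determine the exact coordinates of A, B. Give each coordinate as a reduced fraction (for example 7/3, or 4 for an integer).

A = (12, 9)
B = (16, 19)

1. B_x = 16  [B = 2·N−C = 2·(27/2, 39/2)−(11, 20)]
2. B_y = 19  [B = 2·N−C = 2·(27/2, 39/2)−(11, 20)]
   so B = (16, 19)
3. A_x = 12  [A = 2·M−B = 2·(14, 14)−(16, 19)]
4. A_y = 9  [A = 2·M−B = 2·(14, 14)−(16, 19)]
   so A = (12, 9)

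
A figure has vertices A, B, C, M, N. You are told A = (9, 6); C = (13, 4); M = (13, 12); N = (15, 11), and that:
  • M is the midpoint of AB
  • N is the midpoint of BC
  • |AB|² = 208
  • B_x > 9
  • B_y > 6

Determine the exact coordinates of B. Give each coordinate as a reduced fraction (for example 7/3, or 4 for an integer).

B = (17, 18)

1. B_x = 17  [B = 2·M−A = 2·(13, 12)−(9, 6)]
2. B_y = 18  [B = 2·M−A = 2·(13, 12)−(9, 6)]
   so B = (17, 18)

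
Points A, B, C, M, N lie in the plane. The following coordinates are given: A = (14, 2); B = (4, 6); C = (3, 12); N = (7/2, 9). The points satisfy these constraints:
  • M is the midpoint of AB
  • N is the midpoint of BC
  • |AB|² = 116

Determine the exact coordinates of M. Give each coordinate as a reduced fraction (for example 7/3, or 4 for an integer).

1. M_x = 9  [2·M = A+B = (14, 2)+(4, 6)]
2. M_y = 4  [2·M = A+B = (14, 2)+(4, 6)]
   so M = (9, 4)

M = (9, 4)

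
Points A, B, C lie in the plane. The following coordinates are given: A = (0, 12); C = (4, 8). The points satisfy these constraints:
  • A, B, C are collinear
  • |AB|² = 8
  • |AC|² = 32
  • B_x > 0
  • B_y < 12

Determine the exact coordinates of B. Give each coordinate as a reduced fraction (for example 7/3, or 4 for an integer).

B = (2, 10)

1. B_x = 2  [[A, B, C are collinear ⇒ -4x-4y+48=0] ∩ [|B−(0, 12)|²=8]]
2. B_y = 10  [[A, B, C are collinear ⇒ -4x-4y+48=0] ∩ [|B−(0, 12)|²=8]]
   so B = (2, 10)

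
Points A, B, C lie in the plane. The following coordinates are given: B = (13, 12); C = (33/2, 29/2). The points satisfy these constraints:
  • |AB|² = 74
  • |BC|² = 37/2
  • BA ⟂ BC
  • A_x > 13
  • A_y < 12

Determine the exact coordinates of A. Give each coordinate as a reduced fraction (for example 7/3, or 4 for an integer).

A = (18, 5)

1. A_x = 18  [[BA ⟂ BC ⇒ 7/2x+5/2y-151/2=0] ∩ [|A−(13, 12)|²=74]]
2. A_y = 5  [[BA ⟂ BC ⇒ 7/2x+5/2y-151/2=0] ∩ [|A−(13, 12)|²=74]]
   so A = (18, 5)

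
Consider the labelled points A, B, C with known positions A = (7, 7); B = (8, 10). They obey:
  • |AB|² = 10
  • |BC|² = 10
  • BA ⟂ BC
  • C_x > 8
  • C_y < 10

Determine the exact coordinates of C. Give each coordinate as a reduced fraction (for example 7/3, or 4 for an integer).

1. C_x = 11  [[BA ⟂ BC ⇒ -1x-3y+38=0] ∩ [|C−(8, 10)|²=10]]
2. C_y = 9  [[BA ⟂ BC ⇒ -1x-3y+38=0] ∩ [|C−(8, 10)|²=10]]
   so C = (11, 9)

C = (11, 9)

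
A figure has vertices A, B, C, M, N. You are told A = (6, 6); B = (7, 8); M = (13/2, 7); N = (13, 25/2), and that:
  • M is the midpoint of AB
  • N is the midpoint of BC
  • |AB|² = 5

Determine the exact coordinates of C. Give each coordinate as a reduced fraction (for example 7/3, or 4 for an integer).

1. C_x = 19  [C = 2·N−B = 2·(13, 25/2)−(7, 8)]
2. C_y = 17  [C = 2·N−B = 2·(13, 25/2)−(7, 8)]
   so C = (19, 17)

C = (19, 17)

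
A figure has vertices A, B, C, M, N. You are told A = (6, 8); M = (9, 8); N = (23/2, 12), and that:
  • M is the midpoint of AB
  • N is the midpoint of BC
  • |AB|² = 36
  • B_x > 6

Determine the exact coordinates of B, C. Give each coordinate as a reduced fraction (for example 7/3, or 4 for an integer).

1. B_x = 12  [B = 2·M−A = 2·(9, 8)−(6, 8)]
2. B_y = 8  [B = 2·M−A = 2·(9, 8)−(6, 8)]
   so B = (12, 8)
3. C_x = 11  [C = 2·N−B = 2·(23/2, 12)−(12, 8)]
4. C_y = 16  [C = 2·N−B = 2·(23/2, 12)−(12, 8)]
   so C = (11, 16)

B = (12, 8)
C = (11, 16)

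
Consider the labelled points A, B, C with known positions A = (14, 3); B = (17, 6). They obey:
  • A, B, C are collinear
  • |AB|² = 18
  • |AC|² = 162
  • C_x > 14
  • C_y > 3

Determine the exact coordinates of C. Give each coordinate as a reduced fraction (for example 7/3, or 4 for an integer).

C = (23, 12)

1. C_x = 23  [[A, B, C are collinear ⇒ -3x+3y+33=0] ∩ [|C−(14, 3)|²=162]]
2. C_y = 12  [[A, B, C are collinear ⇒ -3x+3y+33=0] ∩ [|C−(14, 3)|²=162]]
   so C = (23, 12)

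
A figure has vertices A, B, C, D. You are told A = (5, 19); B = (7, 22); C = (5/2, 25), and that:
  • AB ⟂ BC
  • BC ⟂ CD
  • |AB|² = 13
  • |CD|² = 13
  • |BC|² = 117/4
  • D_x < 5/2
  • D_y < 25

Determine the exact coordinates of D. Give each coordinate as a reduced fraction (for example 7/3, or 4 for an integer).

1. D_x = 1/2  [[BC ⟂ CD ⇒ -9/2x+3y-255/4=0] ∩ [|D−(5/2, 25)|²=13]]
2. D_y = 22  [[BC ⟂ CD ⇒ -9/2x+3y-255/4=0] ∩ [|D−(5/2, 25)|²=13]]
   so D = (1/2, 22)

D = (1/2, 22)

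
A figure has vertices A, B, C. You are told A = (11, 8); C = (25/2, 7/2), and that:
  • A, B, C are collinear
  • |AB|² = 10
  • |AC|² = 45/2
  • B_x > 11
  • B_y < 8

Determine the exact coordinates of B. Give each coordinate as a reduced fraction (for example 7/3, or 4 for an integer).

1. B_x = 12  [[A, B, C are collinear ⇒ -9/2x-3/2y+123/2=0] ∩ [|B−(11, 8)|²=10]]
2. B_y = 5  [[A, B, C are collinear ⇒ -9/2x-3/2y+123/2=0] ∩ [|B−(11, 8)|²=10]]
   so B = (12, 5)

B = (12, 5)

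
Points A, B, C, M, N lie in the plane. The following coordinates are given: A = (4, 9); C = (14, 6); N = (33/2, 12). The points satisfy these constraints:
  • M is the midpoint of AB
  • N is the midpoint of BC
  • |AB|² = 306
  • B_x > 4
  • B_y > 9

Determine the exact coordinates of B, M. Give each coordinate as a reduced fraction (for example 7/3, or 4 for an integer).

B = (19, 18)
M = (23/2, 27/2)

1. B_x = 19  [B = 2·N−C = 2·(33/2, 12)−(14, 6)]
2. B_y = 18  [B = 2·N−C = 2·(33/2, 12)−(14, 6)]
   so B = (19, 18)
3. M_x = 23/2  [2·M = A+B = (4, 9)+(19, 18)]
4. M_y = 27/2  [2·M = A+B = (4, 9)+(19, 18)]
   so M = (23/2, 27/2)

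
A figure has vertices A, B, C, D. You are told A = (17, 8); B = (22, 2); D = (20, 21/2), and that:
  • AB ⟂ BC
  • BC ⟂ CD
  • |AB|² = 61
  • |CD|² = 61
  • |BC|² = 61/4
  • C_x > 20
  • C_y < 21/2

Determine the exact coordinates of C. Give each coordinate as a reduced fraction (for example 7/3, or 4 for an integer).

1. C_x = 25  [[AB ⟂ BC ⇒ 5x-6y-98=0] ∩ [|C−(20, 21/2)|²=61]]
2. C_y = 9/2  [[AB ⟂ BC ⇒ 5x-6y-98=0] ∩ [|C−(20, 21/2)|²=61]]
   so C = (25, 9/2)

C = (25, 9/2)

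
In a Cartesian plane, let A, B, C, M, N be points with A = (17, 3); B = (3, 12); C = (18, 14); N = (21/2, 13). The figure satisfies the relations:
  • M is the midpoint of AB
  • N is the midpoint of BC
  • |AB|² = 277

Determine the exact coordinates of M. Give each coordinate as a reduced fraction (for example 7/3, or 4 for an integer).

1. M_x = 10  [2·M = A+B = (17, 3)+(3, 12)]
2. M_y = 15/2  [2·M = A+B = (17, 3)+(3, 12)]
   so M = (10, 15/2)

M = (10, 15/2)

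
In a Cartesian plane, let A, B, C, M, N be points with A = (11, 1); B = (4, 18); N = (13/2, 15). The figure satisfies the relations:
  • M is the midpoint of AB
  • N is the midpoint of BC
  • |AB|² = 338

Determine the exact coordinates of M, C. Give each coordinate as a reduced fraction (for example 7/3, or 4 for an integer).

M = (15/2, 19/2)
C = (9, 12)

1. M_x = 15/2  [2·M = A+B = (11, 1)+(4, 18)]
2. M_y = 19/2  [2·M = A+B = (11, 1)+(4, 18)]
   so M = (15/2, 19/2)
3. C_x = 9  [C = 2·N−B = 2·(13/2, 15)−(4, 18)]
4. C_y = 12  [C = 2·N−B = 2·(13/2, 15)−(4, 18)]
   so C = (9, 12)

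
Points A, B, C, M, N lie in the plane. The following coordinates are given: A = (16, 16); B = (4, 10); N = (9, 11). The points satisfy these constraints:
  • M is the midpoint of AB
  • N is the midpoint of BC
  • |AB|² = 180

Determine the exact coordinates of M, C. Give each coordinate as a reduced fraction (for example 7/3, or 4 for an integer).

M = (10, 13)
C = (14, 12)

1. M_x = 10  [2·M = A+B = (16, 16)+(4, 10)]
2. M_y = 13  [2·M = A+B = (16, 16)+(4, 10)]
   so M = (10, 13)
3. C_x = 14  [C = 2·N−B = 2·(9, 11)−(4, 10)]
4. C_y = 12  [C = 2·N−B = 2·(9, 11)−(4, 10)]
   so C = (14, 12)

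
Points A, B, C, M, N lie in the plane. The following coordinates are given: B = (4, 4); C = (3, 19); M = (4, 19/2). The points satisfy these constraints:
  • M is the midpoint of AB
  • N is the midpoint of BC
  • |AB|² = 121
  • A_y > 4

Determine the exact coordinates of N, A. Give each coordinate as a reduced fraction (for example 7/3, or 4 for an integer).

1. A_x = 4  [A = 2·M−B = 2·(4, 19/2)−(4, 4)]
2. A_y = 15  [A = 2·M−B = 2·(4, 19/2)−(4, 4)]
   so A = (4, 15)
3. N_x = 7/2  [2·N = B+C = (4, 4)+(3, 19)]
4. N_y = 23/2  [2·N = B+C = (4, 4)+(3, 19)]
   so N = (7/2, 23/2)

N = (7/2, 23/2)
A = (4, 15)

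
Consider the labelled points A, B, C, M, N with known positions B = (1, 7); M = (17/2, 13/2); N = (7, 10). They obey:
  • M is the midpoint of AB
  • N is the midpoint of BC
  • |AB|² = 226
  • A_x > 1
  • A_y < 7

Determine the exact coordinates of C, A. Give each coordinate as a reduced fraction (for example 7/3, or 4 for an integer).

C = (13, 13)
A = (16, 6)

1. A_x = 16  [A = 2·M−B = 2·(17/2, 13/2)−(1, 7)]
2. A_y = 6  [A = 2·M−B = 2·(17/2, 13/2)−(1, 7)]
   so A = (16, 6)
3. C_x = 13  [C = 2·N−B = 2·(7, 10)−(1, 7)]
4. C_y = 13  [C = 2·N−B = 2·(7, 10)−(1, 7)]
   so C = (13, 13)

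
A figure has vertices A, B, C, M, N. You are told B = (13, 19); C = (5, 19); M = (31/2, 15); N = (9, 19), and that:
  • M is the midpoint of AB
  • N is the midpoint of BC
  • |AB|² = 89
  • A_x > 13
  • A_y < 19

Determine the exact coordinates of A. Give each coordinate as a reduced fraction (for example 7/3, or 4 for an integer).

A = (18, 11)

1. A_x = 18  [A = 2·M−B = 2·(31/2, 15)−(13, 19)]
2. A_y = 11  [A = 2·M−B = 2·(31/2, 15)−(13, 19)]
   so A = (18, 11)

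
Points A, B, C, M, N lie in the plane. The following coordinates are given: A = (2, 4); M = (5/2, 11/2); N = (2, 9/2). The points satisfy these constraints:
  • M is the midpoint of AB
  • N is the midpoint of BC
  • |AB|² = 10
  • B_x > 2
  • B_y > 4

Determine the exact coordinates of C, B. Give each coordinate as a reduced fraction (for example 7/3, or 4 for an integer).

1. B_x = 3  [B = 2·M−A = 2·(5/2, 11/2)−(2, 4)]
2. B_y = 7  [B = 2·M−A = 2·(5/2, 11/2)−(2, 4)]
   so B = (3, 7)
3. C_x = 1  [C = 2·N−B = 2·(2, 9/2)−(3, 7)]
4. C_y = 2  [C = 2·N−B = 2·(2, 9/2)−(3, 7)]
   so C = (1, 2)

C = (1, 2)
B = (3, 7)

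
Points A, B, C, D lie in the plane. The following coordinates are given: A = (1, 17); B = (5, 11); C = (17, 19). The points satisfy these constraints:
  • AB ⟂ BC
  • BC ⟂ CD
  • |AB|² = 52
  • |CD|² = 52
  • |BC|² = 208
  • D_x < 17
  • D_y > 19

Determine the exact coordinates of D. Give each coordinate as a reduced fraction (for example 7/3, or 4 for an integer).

D = (13, 25)

1. D_x = 13  [[BC ⟂ CD ⇒ 12x+8y-356=0] ∩ [|D−(17, 19)|²=52]]
2. D_y = 25  [[BC ⟂ CD ⇒ 12x+8y-356=0] ∩ [|D−(17, 19)|²=52]]
   so D = (13, 25)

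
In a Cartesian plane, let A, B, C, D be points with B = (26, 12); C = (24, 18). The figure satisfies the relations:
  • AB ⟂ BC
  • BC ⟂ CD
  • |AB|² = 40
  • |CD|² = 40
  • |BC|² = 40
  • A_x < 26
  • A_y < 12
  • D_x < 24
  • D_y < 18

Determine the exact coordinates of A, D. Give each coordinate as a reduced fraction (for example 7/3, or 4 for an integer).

A = (20, 10)
D = (18, 16)

1. A_x = 20  [[AB ⟂ BC ⇒ 2x-6y+20=0] ∩ [|A−(26, 12)|²=40]]
2. A_y = 10  [[AB ⟂ BC ⇒ 2x-6y+20=0] ∩ [|A−(26, 12)|²=40]]
   so A = (20, 10)
3. D_x = 18  [[BC ⟂ CD ⇒ -2x+6y-60=0] ∩ [|D−(24, 18)|²=40]]
4. D_y = 16  [[BC ⟂ CD ⇒ -2x+6y-60=0] ∩ [|D−(24, 18)|²=40]]
   so D = (18, 16)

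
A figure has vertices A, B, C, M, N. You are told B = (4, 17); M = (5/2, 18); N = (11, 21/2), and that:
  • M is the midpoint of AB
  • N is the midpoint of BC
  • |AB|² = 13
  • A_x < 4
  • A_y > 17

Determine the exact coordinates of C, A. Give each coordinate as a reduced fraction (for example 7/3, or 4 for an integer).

1. A_x = 1  [A = 2·M−B = 2·(5/2, 18)−(4, 17)]
2. A_y = 19  [A = 2·M−B = 2·(5/2, 18)−(4, 17)]
   so A = (1, 19)
3. C_x = 18  [C = 2·N−B = 2·(11, 21/2)−(4, 17)]
4. C_y = 4  [C = 2·N−B = 2·(11, 21/2)−(4, 17)]
   so C = (18, 4)

C = (18, 4)
A = (1, 19)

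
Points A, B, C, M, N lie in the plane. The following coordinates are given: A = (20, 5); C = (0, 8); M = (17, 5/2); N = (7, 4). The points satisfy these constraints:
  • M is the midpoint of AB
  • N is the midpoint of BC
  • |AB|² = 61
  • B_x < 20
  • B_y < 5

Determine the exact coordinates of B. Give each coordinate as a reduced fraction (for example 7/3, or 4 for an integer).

B = (14, 0)

1. B_x = 14  [B = 2·M−A = 2·(17, 5/2)−(20, 5)]
2. B_y = 0  [B = 2·M−A = 2·(17, 5/2)−(20, 5)]
   so B = (14, 0)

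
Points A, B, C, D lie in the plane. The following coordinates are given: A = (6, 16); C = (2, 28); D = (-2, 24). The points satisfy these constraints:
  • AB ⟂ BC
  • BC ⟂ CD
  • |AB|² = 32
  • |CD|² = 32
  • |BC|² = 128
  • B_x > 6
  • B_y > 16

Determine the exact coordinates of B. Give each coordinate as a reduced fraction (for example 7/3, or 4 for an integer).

1. B_x = 10  [[BC ⟂ CD ⇒ 4x+4y-120=0] ∩ [|B−(6, 16)|²=32]]
2. B_y = 20  [[BC ⟂ CD ⇒ 4x+4y-120=0] ∩ [|B−(6, 16)|²=32]]
   so B = (10, 20)

B = (10, 20)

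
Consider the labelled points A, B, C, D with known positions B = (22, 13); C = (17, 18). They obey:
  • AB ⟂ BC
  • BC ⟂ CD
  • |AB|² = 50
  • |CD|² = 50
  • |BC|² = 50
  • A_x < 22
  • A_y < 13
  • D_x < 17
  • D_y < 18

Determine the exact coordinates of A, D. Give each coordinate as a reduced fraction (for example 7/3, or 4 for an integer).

A = (17, 8)
D = (12, 13)

1. A_x = 17  [[AB ⟂ BC ⇒ 5x-5y-45=0] ∩ [|A−(22, 13)|²=50]]
2. A_y = 8  [[AB ⟂ BC ⇒ 5x-5y-45=0] ∩ [|A−(22, 13)|²=50]]
   so A = (17, 8)
3. D_x = 12  [[BC ⟂ CD ⇒ -5x+5y-5=0] ∩ [|D−(17, 18)|²=50]]
4. D_y = 13  [[BC ⟂ CD ⇒ -5x+5y-5=0] ∩ [|D−(17, 18)|²=50]]
   so D = (12, 13)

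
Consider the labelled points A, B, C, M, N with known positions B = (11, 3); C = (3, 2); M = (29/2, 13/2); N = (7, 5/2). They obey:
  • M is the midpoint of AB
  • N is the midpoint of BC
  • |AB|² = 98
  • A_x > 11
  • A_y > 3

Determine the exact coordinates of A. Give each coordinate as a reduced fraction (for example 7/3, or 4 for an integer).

A = (18, 10)

1. A_x = 18  [A = 2·M−B = 2·(29/2, 13/2)−(11, 3)]
2. A_y = 10  [A = 2·M−B = 2·(29/2, 13/2)−(11, 3)]
   so A = (18, 10)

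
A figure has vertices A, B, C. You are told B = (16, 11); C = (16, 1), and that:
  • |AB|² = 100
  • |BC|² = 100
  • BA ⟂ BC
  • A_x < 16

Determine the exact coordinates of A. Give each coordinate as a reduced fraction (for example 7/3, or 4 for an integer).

1. A_x = 6  [[BA ⟂ BC ⇒ -10y+110=0] ∩ [|A−(16, 11)|²=100]]
2. A_y = 11  [[BA ⟂ BC ⇒ -10y+110=0] ∩ [|A−(16, 11)|²=100]]
   so A = (6, 11)

A = (6, 11)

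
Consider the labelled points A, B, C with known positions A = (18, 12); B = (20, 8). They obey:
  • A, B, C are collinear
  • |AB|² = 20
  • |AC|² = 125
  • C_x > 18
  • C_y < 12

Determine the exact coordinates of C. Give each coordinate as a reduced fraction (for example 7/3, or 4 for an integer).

1. C_x = 23  [[A, B, C are collinear ⇒ 4x+2y-96=0] ∩ [|C−(18, 12)|²=125]]
2. C_y = 2  [[A, B, C are collinear ⇒ 4x+2y-96=0] ∩ [|C−(18, 12)|²=125]]
   so C = (23, 2)

C = (23, 2)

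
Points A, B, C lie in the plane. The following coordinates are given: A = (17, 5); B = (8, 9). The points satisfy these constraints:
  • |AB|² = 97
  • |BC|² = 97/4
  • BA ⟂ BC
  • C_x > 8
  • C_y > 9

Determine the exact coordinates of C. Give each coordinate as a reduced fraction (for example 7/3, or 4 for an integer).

C = (10, 27/2)

1. C_x = 10  [[BA ⟂ BC ⇒ 9x-4y-36=0] ∩ [|C−(8, 9)|²=97/4]]
2. C_y = 27/2  [[BA ⟂ BC ⇒ 9x-4y-36=0] ∩ [|C−(8, 9)|²=97/4]]
   so C = (10, 27/2)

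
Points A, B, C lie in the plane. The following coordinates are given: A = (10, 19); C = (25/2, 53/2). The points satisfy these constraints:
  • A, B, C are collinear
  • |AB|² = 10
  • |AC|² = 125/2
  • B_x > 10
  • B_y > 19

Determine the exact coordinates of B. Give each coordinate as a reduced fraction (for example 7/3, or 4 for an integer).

1. B_x = 11  [[A, B, C are collinear ⇒ 15/2x-5/2y-55/2=0] ∩ [|B−(10, 19)|²=10]]
2. B_y = 22  [[A, B, C are collinear ⇒ 15/2x-5/2y-55/2=0] ∩ [|B−(10, 19)|²=10]]
   so B = (11, 22)

B = (11, 22)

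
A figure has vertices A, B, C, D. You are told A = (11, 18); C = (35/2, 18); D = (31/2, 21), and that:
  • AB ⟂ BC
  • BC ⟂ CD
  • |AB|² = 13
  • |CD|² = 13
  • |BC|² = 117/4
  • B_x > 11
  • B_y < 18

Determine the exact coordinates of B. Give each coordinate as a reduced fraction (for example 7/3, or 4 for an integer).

B = (13, 15)

1. B_x = 13  [[BC ⟂ CD ⇒ 2x-3y+19=0] ∩ [|B−(11, 18)|²=13]]
2. B_y = 15  [[BC ⟂ CD ⇒ 2x-3y+19=0] ∩ [|B−(11, 18)|²=13]]
   so B = (13, 15)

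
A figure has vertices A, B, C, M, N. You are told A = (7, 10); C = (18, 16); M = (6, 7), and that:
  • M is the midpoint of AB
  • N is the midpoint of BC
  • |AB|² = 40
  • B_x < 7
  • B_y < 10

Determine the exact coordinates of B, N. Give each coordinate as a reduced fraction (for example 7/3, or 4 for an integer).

1. B_x = 5  [B = 2·M−A = 2·(6, 7)−(7, 10)]
2. B_y = 4  [B = 2·M−A = 2·(6, 7)−(7, 10)]
   so B = (5, 4)
3. N_x = 23/2  [2·N = B+C = (5, 4)+(18, 16)]
4. N_y = 10  [2·N = B+C = (5, 4)+(18, 16)]
   so N = (23/2, 10)

B = (5, 4)
N = (23/2, 10)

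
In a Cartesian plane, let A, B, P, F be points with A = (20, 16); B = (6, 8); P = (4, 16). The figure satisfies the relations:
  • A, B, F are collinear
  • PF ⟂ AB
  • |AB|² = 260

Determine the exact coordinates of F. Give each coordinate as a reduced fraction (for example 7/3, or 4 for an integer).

1. F_x = 516/65  [[A, B, F are collinear ⇒ 8x-14y+64=0] ∩ [PF ⟂ AB ⇒ -14x-8y+184=0]]
2. F_y = 592/65  [[A, B, F are collinear ⇒ 8x-14y+64=0] ∩ [PF ⟂ AB ⇒ -14x-8y+184=0]]
   so F = (516/65, 592/65)

F = (516/65, 592/65)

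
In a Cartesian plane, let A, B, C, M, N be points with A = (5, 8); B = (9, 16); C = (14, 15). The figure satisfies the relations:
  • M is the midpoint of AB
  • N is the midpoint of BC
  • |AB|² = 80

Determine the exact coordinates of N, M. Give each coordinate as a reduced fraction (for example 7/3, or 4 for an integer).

1. M_x = 7  [2·M = A+B = (5, 8)+(9, 16)]
2. M_y = 12  [2·M = A+B = (5, 8)+(9, 16)]
   so M = (7, 12)
3. N_x = 23/2  [2·N = B+C = (9, 16)+(14, 15)]
4. N_y = 31/2  [2·N = B+C = (9, 16)+(14, 15)]
   so N = (23/2, 31/2)

N = (23/2, 31/2)
M = (7, 12)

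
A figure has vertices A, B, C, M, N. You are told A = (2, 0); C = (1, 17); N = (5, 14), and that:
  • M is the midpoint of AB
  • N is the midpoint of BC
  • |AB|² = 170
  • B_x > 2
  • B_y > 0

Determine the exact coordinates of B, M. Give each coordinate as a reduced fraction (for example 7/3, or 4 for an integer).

B = (9, 11)
M = (11/2, 11/2)

1. B_x = 9  [B = 2·N−C = 2·(5, 14)−(1, 17)]
2. B_y = 11  [B = 2·N−C = 2·(5, 14)−(1, 17)]
   so B = (9, 11)
3. M_x = 11/2  [2·M = A+B = (2, 0)+(9, 11)]
4. M_y = 11/2  [2·M = A+B = (2, 0)+(9, 11)]
   so M = (11/2, 11/2)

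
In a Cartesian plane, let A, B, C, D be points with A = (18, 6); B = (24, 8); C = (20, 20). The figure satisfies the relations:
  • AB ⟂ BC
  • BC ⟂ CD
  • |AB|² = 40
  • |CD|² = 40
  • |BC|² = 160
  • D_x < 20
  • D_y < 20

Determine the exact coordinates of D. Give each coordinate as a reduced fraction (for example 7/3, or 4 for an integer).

D = (14, 18)

1. D_x = 14  [[BC ⟂ CD ⇒ -4x+12y-160=0] ∩ [|D−(20, 20)|²=40]]
2. D_y = 18  [[BC ⟂ CD ⇒ -4x+12y-160=0] ∩ [|D−(20, 20)|²=40]]
   so D = (14, 18)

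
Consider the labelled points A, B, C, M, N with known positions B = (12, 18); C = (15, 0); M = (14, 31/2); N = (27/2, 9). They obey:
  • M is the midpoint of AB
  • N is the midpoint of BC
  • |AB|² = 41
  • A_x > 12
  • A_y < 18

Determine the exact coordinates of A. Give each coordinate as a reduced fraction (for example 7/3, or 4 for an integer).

1. A_x = 16  [A = 2·M−B = 2·(14, 31/2)−(12, 18)]
2. A_y = 13  [A = 2·M−B = 2·(14, 31/2)−(12, 18)]
   so A = (16, 13)

A = (16, 13)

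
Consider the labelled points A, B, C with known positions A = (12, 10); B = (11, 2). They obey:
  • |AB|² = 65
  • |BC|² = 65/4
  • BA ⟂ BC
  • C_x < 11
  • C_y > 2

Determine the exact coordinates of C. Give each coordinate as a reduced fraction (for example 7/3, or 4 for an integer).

1. C_x = 7  [[BA ⟂ BC ⇒ 1x+8y-27=0] ∩ [|C−(11, 2)|²=65/4]]
2. C_y = 5/2  [[BA ⟂ BC ⇒ 1x+8y-27=0] ∩ [|C−(11, 2)|²=65/4]]
   so C = (7, 5/2)

C = (7, 5/2)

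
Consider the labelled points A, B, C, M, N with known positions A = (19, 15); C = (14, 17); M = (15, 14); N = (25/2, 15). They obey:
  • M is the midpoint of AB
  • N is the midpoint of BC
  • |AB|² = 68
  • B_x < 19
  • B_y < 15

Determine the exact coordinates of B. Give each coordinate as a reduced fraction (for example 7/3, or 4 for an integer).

B = (11, 13)

1. B_x = 11  [B = 2·M−A = 2·(15, 14)−(19, 15)]
2. B_y = 13  [B = 2·M−A = 2·(15, 14)−(19, 15)]
   so B = (11, 13)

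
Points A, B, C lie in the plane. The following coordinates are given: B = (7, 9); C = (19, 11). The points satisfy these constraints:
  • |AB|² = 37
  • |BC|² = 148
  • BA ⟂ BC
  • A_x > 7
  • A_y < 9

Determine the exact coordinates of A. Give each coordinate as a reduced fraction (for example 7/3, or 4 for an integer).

A = (8, 3)

1. A_x = 8  [[BA ⟂ BC ⇒ 12x+2y-102=0] ∩ [|A−(7, 9)|²=37]]
2. A_y = 3  [[BA ⟂ BC ⇒ 12x+2y-102=0] ∩ [|A−(7, 9)|²=37]]
   so A = (8, 3)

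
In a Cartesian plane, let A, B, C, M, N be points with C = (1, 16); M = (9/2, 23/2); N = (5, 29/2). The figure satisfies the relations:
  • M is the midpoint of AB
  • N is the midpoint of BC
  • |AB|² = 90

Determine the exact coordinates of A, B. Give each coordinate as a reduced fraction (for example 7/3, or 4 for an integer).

1. B_x = 9  [B = 2·N−C = 2·(5, 29/2)−(1, 16)]
2. B_y = 13  [B = 2·N−C = 2·(5, 29/2)−(1, 16)]
   so B = (9, 13)
3. A_x = 0  [A = 2·M−B = 2·(9/2, 23/2)−(9, 13)]
4. A_y = 10  [A = 2·M−B = 2·(9/2, 23/2)−(9, 13)]
   so A = (0, 10)

A = (0, 10)
B = (9, 13)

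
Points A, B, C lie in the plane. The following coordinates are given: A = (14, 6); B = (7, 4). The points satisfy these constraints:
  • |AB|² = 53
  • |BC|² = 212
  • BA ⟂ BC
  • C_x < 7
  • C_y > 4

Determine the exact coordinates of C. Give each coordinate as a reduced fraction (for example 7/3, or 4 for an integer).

1. C_x = 3  [[BA ⟂ BC ⇒ 7x+2y-57=0] ∩ [|C−(7, 4)|²=212]]
2. C_y = 18  [[BA ⟂ BC ⇒ 7x+2y-57=0] ∩ [|C−(7, 4)|²=212]]
   so C = (3, 18)

C = (3, 18)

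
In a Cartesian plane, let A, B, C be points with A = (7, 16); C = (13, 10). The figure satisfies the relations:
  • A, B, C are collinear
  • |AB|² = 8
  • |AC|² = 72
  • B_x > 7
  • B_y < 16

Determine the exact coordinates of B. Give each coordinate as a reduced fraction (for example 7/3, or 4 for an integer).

B = (9, 14)

1. B_x = 9  [[A, B, C are collinear ⇒ -6x-6y+138=0] ∩ [|B−(7, 16)|²=8]]
2. B_y = 14  [[A, B, C are collinear ⇒ -6x-6y+138=0] ∩ [|B−(7, 16)|²=8]]
   so B = (9, 14)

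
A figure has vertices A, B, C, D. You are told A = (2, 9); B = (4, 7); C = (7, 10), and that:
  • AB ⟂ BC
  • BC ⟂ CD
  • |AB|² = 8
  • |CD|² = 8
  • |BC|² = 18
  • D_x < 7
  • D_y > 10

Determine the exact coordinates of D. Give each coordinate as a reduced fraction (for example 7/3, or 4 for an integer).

1. D_x = 5  [[BC ⟂ CD ⇒ 3x+3y-51=0] ∩ [|D−(7, 10)|²=8]]
2. D_y = 12  [[BC ⟂ CD ⇒ 3x+3y-51=0] ∩ [|D−(7, 10)|²=8]]
   so D = (5, 12)

D = (5, 12)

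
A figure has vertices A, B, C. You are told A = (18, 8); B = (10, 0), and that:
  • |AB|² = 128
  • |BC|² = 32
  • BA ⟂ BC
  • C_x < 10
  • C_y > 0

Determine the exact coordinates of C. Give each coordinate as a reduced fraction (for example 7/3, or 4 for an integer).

1. C_x = 6  [[BA ⟂ BC ⇒ 8x+8y-80=0] ∩ [|C−(10, 0)|²=32]]
2. C_y = 4  [[BA ⟂ BC ⇒ 8x+8y-80=0] ∩ [|C−(10, 0)|²=32]]
   so C = (6, 4)

C = (6, 4)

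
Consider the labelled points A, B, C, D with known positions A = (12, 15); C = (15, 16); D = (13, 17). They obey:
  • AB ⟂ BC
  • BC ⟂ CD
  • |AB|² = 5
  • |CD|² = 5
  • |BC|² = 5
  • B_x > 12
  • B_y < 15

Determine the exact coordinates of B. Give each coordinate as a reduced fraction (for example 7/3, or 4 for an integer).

1. B_x = 14  [[BC ⟂ CD ⇒ 2x-1y-14=0] ∩ [|B−(12, 15)|²=5]]
2. B_y = 14  [[BC ⟂ CD ⇒ 2x-1y-14=0] ∩ [|B−(12, 15)|²=5]]
   so B = (14, 14)

B = (14, 14)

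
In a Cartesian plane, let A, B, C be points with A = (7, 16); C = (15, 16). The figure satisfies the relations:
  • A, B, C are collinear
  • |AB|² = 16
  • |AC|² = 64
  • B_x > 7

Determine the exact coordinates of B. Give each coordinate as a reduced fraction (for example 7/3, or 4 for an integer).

1. B_x = 11  [[A, B, C are collinear ⇒ -8y+128=0] ∩ [|B−(7, 16)|²=16]]
2. B_y = 16  [[A, B, C are collinear ⇒ -8y+128=0] ∩ [|B−(7, 16)|²=16]]
   so B = (11, 16)

B = (11, 16)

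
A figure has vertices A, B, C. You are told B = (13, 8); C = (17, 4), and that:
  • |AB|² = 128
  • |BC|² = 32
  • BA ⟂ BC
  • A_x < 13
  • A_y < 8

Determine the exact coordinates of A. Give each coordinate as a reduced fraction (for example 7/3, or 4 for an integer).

1. A_x = 5  [[BA ⟂ BC ⇒ 4x-4y-20=0] ∩ [|A−(13, 8)|²=128]]
2. A_y = 0  [[BA ⟂ BC ⇒ 4x-4y-20=0] ∩ [|A−(13, 8)|²=128]]
   so A = (5, 0)

A = (5, 0)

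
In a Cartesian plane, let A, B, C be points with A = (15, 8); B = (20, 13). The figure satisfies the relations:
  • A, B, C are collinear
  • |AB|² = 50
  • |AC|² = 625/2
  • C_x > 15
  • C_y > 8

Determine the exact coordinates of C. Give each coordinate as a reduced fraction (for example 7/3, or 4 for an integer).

1. C_x = 55/2  [[A, B, C are collinear ⇒ -5x+5y+35=0] ∩ [|C−(15, 8)|²=625/2]]
2. C_y = 41/2  [[A, B, C are collinear ⇒ -5x+5y+35=0] ∩ [|C−(15, 8)|²=625/2]]
   so C = (55/2, 41/2)

C = (55/2, 41/2)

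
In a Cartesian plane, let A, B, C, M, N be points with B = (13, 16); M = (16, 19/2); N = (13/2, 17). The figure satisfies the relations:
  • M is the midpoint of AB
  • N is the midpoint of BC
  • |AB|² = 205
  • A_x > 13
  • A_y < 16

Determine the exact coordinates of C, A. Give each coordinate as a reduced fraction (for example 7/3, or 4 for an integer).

1. A_x = 19  [A = 2·M−B = 2·(16, 19/2)−(13, 16)]
2. A_y = 3  [A = 2·M−B = 2·(16, 19/2)−(13, 16)]
   so A = (19, 3)
3. C_x = 0  [C = 2·N−B = 2·(13/2, 17)−(13, 16)]
4. C_y = 18  [C = 2·N−B = 2·(13/2, 17)−(13, 16)]
   so C = (0, 18)

C = (0, 18)
A = (19, 3)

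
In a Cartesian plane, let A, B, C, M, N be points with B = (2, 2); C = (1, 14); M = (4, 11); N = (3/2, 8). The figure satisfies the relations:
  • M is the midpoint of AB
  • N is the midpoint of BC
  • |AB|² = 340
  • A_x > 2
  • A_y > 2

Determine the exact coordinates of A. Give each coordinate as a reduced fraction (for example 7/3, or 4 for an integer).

A = (6, 20)

1. A_x = 6  [A = 2·M−B = 2·(4, 11)−(2, 2)]
2. A_y = 20  [A = 2·M−B = 2·(4, 11)−(2, 2)]
   so A = (6, 20)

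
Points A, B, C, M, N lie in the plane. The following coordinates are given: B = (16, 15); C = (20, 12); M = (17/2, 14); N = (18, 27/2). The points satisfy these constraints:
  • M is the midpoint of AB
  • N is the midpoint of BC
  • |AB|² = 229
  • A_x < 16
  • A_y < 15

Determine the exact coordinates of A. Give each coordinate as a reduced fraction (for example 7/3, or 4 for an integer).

1. A_x = 1  [A = 2·M−B = 2·(17/2, 14)−(16, 15)]
2. A_y = 13  [A = 2·M−B = 2·(17/2, 14)−(16, 15)]
   so A = (1, 13)

A = (1, 13)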